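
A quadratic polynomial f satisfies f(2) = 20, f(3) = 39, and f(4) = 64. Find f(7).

Forward differences of the values at x = 2, 3, 4:
  f  : 20  39  64
  Δ  : 19  25
  Δ^2: 6
The second differences are constant, confirming degree 2.
Interpolating (Newton forward form) and evaluating at x = 7 gives f(7) = 175.

175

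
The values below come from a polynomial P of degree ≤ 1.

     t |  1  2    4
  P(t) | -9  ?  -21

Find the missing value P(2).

-13

The 2 known points determine the degree-1 polynomial uniquely.
Write P(t) = at + b. Substituting each data point gives a linear system:
  a + b = -9
  4a + b = -21
Solving the system yields a = -4, b = -5.
So P(t) = -4t - 5.
Then P(2) = -13.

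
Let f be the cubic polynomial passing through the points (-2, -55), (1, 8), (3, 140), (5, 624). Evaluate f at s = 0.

-1

Write f(s) = as^3 + bs^2 + cs + d. Substituting each data point gives a linear system:
  -8a + 4b - 2c + d = -55
  a + b + c + d = 8
  27a + 9b + 3c + d = 140
  125a + 25b + 5c + d = 624
Solving the system yields a = 5, b = -1, c = 5, d = -1.
So f(s) = 5s³ - s² + 5s - 1.
Then f(0) = -1.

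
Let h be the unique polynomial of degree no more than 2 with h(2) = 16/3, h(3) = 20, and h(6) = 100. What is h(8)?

550/3

Using the Lagrange interpolation formula with nodes 2, 3, 6:
  L_0(u) = (u - 3)(u - 6) / 4
  L_1(u) = (u - 2)(u - 6) / -3
  L_2(u) = (u - 2)(u - 3) / 12
Then h(u) = 16/3·L_0(u) + 20·L_1(u) + 100·L_2(u).
Expanding and collecting terms gives h(u) = 3u² - (1/3)u - 6.
Evaluating at u = 8: h(8) = 550/3.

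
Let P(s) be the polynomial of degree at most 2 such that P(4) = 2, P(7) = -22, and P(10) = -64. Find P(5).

Forward differences of the values at s = 4, 7, 10:
  P  : 2  -22  -64
  Δ  : -24  -42
  Δ^2: -18
The second differences are constant, confirming degree 2.
Interpolating (Newton forward form) and evaluating at s = 5 gives P(5) = -4.

-4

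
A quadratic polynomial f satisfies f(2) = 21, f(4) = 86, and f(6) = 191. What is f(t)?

Using the Lagrange interpolation formula with nodes 2, 4, 6:
  L_0(t) = (t - 4)(t - 6) / 8
  L_1(t) = (t - 2)(t - 6) / -4
  L_2(t) = (t - 2)(t - 4) / 8
Then f(t) = 21·L_0(t) + 86·L_1(t) + 191·L_2(t).
Expanding and collecting terms gives f(t) = 5t² + (5/2)t - 4.
Check: f(6) = 191. ✓

f(t) = 5t^2 + (5/2)t - 4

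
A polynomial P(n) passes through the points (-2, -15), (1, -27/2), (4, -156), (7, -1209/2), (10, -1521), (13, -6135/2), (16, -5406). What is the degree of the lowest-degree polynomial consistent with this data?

Forward differences of the values at n = -2, 1, 4, 7, 10, 13, 16:
  P  : -15  -27/2  -156  -1209/2  -1521  -6135/2  -5406
  Δ  : 3/2  -285/2  -897/2  -1833/2  -3093/2  -4677/2
  Δ^2: -144  -306  -468  -630  -792
  Δ^3: -162  -162  -162  -162
  Δ^4: 0  0  0
  Δ^5: 0  0
  Δ^6: 0
The third differences are constant (-162) and nonzero, while all higher differences vanish, so the minimal degree is 3.

3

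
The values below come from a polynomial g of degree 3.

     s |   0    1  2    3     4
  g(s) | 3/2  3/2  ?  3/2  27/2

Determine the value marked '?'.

-1/2

The 4 known points determine the degree-3 polynomial uniquely.
Write g(s) = as^3 + bs^2 + cs + d. Substituting each data point gives a linear system:
  d = 3/2
  a + b + c + d = 3/2
  27a + 9b + 3c + d = 3/2
  64a + 16b + 4c + d = 27/2
Solving the system yields a = 1, b = -4, c = 3, d = 3/2.
So g(s) = s^3 - 4s^2 + 3s + 3/2.
Then g(2) = -1/2.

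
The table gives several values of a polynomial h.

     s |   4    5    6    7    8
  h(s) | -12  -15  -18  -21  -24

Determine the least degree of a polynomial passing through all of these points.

1

Forward differences of the values at s = 4, 5, 6, 7, 8:
  h  : -12  -15  -18  -21  -24
  Δ  : -3  -3  -3  -3
  Δ^2: 0  0  0
  Δ^3: 0  0
  Δ^4: 0
The first differences are constant (-3) and nonzero, while all higher differences vanish, so the minimal degree is 1.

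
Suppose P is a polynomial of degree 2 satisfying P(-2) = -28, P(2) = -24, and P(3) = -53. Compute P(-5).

Write P(x) = ax^2 + bx + c. Substituting each data point gives a linear system:
  4a - 2b + c = -28
  4a + 2b + c = -24
  9a + 3b + c = -53
Solving the system yields a = -6, b = 1, c = -2.
So P(x) = -6x^2 + x - 2.
Then P(-5) = -157.

-157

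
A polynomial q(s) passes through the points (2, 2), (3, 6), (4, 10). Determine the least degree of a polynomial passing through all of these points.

1

Forward differences of the values at s = 2, 3, 4:
  q  : 2  6  10
  Δ  : 4  4
  Δ^2: 0
The first differences are constant (4) and nonzero, while all higher differences vanish, so the minimal degree is 1.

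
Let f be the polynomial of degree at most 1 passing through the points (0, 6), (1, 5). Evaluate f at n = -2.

Using the Lagrange interpolation formula with nodes 0, 1:
  L_0(n) = (n - 1) / -1
  L_1(n) = n / 1
Then f(n) = 6·L_0(n) + 5·L_1(n).
Expanding and collecting terms gives f(n) = -n + 6.
Evaluating at n = -2: f(-2) = 8.

8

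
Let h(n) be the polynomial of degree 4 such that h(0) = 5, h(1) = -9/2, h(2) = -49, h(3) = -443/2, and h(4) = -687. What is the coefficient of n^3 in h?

5/2

Write h(n) = an^4 + bn^3 + cn^2 + dn + e. Substituting each data point gives a linear system:
  e = 5
  a + b + c + d + e = -9/2
  16a + 8b + 4c + 2d + e = -49
  81a + 27b + 9c + 3d + e = -443/2
  256a + 64b + 16c + 4d + e = -687
Solving the system yields a = -3, b = 5/2, c = -4, d = -5, e = 5.
So h(n) = -3n⁴ + (5/2)n³ - 4n² - 5n + 5.
The coefficient of n^3 is 5/2.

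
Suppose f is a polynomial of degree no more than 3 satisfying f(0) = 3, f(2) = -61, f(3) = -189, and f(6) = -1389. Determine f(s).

Using the Lagrange interpolation formula with nodes 0, 2, 3, 6:
  L_0(s) = (s - 2)(s - 3)(s - 6) / -36
  L_1(s) = s(s - 3)(s - 6) / 8
  L_2(s) = s(s - 2)(s - 6) / -9
  L_3(s) = s(s - 2)(s - 3) / 72
Then f(s) = 3·L_0(s) - 61·L_1(s) - 189·L_2(s) - 1389·L_3(s).
Expanding and collecting terms gives f(s) = -6s^3 - 2s^2 - 4s + 3.
Check: f(3) = -189. ✓

f(s) = -6s^3 - 2s^2 - 4s + 3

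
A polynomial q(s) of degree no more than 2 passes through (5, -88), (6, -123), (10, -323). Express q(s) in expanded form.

Write q(s) = as^2 + bs + c. Substituting each data point gives a linear system:
  25a + 5b + c = -88
  36a + 6b + c = -123
  100a + 10b + c = -323
Solving the system yields a = -3, b = -2, c = -3.
So q(s) = -3s^2 - 2s - 3.
Check: q(6) = -123. ✓

q(s) = -3s^2 - 2s - 3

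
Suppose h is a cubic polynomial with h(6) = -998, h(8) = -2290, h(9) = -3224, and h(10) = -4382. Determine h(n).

h(n) = -4n^3 - 4n^2 + 2n - 2

Using the Lagrange interpolation formula with nodes 6, 8, 9, 10:
  L_0(n) = (n - 8)(n - 9)(n - 10) / -24
  L_1(n) = (n - 6)(n - 9)(n - 10) / 4
  L_2(n) = (n - 6)(n - 8)(n - 10) / -3
  L_3(n) = (n - 6)(n - 8)(n - 9) / 8
Then h(n) = -998·L_0(n) - 2290·L_1(n) - 3224·L_2(n) - 4382·L_3(n).
Expanding and collecting terms gives h(n) = -4n^3 - 4n^2 + 2n - 2.
Check: h(6) = -998. ✓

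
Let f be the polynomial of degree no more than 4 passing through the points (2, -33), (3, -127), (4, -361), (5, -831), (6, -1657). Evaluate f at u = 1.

Using the Lagrange interpolation formula with nodes 2, 3, 4, 5, 6:
  L_0(u) = (u - 3)(u - 4)(u - 5)(u - 6) / 24
  L_1(u) = (u - 2)(u - 4)(u - 5)(u - 6) / -6
  L_2(u) = (u - 2)(u - 3)(u - 5)(u - 6) / 4
  L_3(u) = (u - 2)(u - 3)(u - 4)(u - 6) / -6
  L_4(u) = (u - 2)(u - 3)(u - 4)(u - 5) / 24
Then f(u) = -33·L_0(u) - 127·L_1(u) - 361·L_2(u) - 831·L_3(u) - 1657·L_4(u).
Expanding and collecting terms gives f(u) = -u⁴ - 2u³ + 3u² - 6u - 1.
Evaluating at u = 1: f(1) = -7.

-7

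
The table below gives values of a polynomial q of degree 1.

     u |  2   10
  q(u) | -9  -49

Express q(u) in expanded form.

q(u) = -5u + 1

Write q(u) = au + b. Substituting each data point gives a linear system:
  2a + b = -9
  10a + b = -49
Solving the system yields a = -5, b = 1.
So q(u) = -5u + 1.
Check: q(2) = -9. ✓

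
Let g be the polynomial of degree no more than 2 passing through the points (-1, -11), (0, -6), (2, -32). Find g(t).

g(t) = -6t^2 - t - 6

Using the Lagrange interpolation formula with nodes -1, 0, 2:
  L_0(t) = t(t - 2) / 3
  L_1(t) = (t + 1)(t - 2) / -2
  L_2(t) = (t + 1)t / 6
Then g(t) = -11·L_0(t) - 6·L_1(t) - 32·L_2(t).
Expanding and collecting terms gives g(t) = -6t² - t - 6.
Check: g(-1) = -11. ✓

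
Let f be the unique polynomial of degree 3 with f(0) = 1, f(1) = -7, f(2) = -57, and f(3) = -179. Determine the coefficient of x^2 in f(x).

-6

Write f(x) = ax^3 + bx^2 + cx + d. Substituting each data point gives a linear system:
  d = 1
  a + b + c + d = -7
  8a + 4b + 2c + d = -57
  27a + 9b + 3c + d = -179
Solving the system yields a = -5, b = -6, c = 3, d = 1.
So f(x) = -5x³ - 6x² + 3x + 1.
The coefficient of x^2 is -6.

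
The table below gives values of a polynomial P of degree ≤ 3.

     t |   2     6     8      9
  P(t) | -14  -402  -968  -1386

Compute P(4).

-116

Using the Lagrange interpolation formula with nodes 2, 6, 8, 9:
  L_0(t) = (t - 6)(t - 8)(t - 9) / -168
  L_1(t) = (t - 2)(t - 8)(t - 9) / 24
  L_2(t) = (t - 2)(t - 6)(t - 9) / -12
  L_3(t) = (t - 2)(t - 6)(t - 8) / 21
Then P(t) = -14·L_0(t) - 402·L_1(t) - 968·L_2(t) - 1386·L_3(t).
Expanding and collecting terms gives P(t) = -2t^3 + t^2 - t.
Evaluating at t = 4: P(4) = -116.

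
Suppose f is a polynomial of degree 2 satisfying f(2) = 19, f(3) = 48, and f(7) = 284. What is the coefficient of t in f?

-1

Write f(t) = at^2 + bt + c. Substituting each data point gives a linear system:
  4a + 2b + c = 19
  9a + 3b + c = 48
  49a + 7b + c = 284
Solving the system yields a = 6, b = -1, c = -3.
So f(t) = 6t^2 - t - 3.
The coefficient of t is -1.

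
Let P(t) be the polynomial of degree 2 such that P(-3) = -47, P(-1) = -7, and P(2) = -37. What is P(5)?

Using the Lagrange interpolation formula with nodes -3, -1, 2:
  L_0(t) = (t + 1)(t - 2) / 10
  L_1(t) = (t + 3)(t - 2) / -6
  L_2(t) = (t + 3)(t + 1) / 15
Then P(t) = -47·L_0(t) - 7·L_1(t) - 37·L_2(t).
Expanding and collecting terms gives P(t) = -6t^2 - 4t - 5.
Evaluating at t = 5: P(5) = -175.

-175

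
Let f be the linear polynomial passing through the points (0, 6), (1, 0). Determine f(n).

Using the Lagrange interpolation formula with nodes 0, 1:
  L_0(n) = (n - 1) / -1
  L_1(n) = n / 1
Then f(n) = 6·L_0(n) + 0·L_1(n).
Expanding and collecting terms gives f(n) = -6n + 6.
Check: f(1) = 0. ✓

f(n) = -6n + 6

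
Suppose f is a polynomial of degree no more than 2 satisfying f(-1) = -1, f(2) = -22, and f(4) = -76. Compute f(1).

-7

Write f(n) = an^2 + bn + c. Substituting each data point gives a linear system:
  a - b + c = -1
  4a + 2b + c = -22
  16a + 4b + c = -76
Solving the system yields a = -4, b = -3, c = 0.
So f(n) = -4n^2 - 3n.
Then f(1) = -7.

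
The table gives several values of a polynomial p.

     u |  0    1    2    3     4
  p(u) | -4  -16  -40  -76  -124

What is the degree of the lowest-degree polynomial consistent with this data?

Forward differences of the values at u = 0, 1, 2, 3, 4:
  p  : -4  -16  -40  -76  -124
  Δ  : -12  -24  -36  -48
  Δ^2: -12  -12  -12
  Δ^3: 0  0
  Δ^4: 0
The second differences are constant (-12) and nonzero, while all higher differences vanish, so the minimal degree is 2.

2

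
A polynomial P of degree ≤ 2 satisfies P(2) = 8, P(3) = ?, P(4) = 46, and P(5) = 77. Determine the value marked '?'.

23

On equispaced nodes a degree-2 polynomial has vanishing third forward difference, so
  - P(2) + 3·P(3) - 3·P(4) + P(5) = 0.
Substituting the known values and solving for P(3):
  3·P(3) = 69
  P(3) = 23.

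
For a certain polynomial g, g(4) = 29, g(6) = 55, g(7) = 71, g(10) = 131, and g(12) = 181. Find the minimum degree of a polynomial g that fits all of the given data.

Divided differences on the nodes 4, 6, 7, 10, 12:
  order 0: 29  55  71  131  181
  order 1: 13  16  20  25
  order 2: 1  1  1
  order 3: 0  0
  order 4: 0
The order-2 divided differences are all 1 (nonzero) and every higher order vanishes, so the data lies on a polynomial of degree exactly 2.

2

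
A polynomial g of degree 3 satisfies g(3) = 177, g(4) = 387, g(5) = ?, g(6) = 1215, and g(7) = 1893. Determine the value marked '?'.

723

The 4 known points determine the degree-3 polynomial uniquely.
Write g(x) = ax^3 + bx^2 + cx + d. Substituting each data point gives a linear system:
  27a + 9b + 3c + d = 177
  64a + 16b + 4c + d = 387
  216a + 36b + 6c + d = 1215
  343a + 49b + 7c + d = 1893
Solving the system yields a = 5, b = 3, c = 4, d = 3.
So g(x) = 5x^3 + 3x^2 + 4x + 3.
Then g(5) = 723.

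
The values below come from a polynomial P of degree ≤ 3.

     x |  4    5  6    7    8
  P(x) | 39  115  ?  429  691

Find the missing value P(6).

241

On equispaced nodes a degree-3 polynomial has vanishing fourth forward difference, so
  P(4) - 4·P(5) + 6·P(6) - 4·P(7) + P(8) = 0.
Substituting the known values and solving for P(6):
  6·P(6) = 1446
  P(6) = 241.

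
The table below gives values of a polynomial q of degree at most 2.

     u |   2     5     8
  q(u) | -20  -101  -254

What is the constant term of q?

Write q(u) = au^2 + bu + c. Substituting each data point gives a linear system:
  4a + 2b + c = -20
  25a + 5b + c = -101
  64a + 8b + c = -254
Solving the system yields a = -4, b = 1, c = -6.
So q(u) = -4u^2 + u - 6.
The constant term is -6.

-6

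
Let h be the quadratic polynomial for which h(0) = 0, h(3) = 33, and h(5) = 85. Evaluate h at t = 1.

Using the Lagrange interpolation formula with nodes 0, 3, 5:
  L_0(t) = (t - 3)(t - 5) / 15
  L_1(t) = t(t - 5) / -6
  L_2(t) = t(t - 3) / 10
Then h(t) = 0·L_0(t) + 33·L_1(t) + 85·L_2(t).
Expanding and collecting terms gives h(t) = 3t^2 + 2t.
Evaluating at t = 1: h(1) = 5.

5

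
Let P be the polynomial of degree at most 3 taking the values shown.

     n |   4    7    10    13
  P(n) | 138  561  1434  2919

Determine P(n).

P(n) = n^3 + 4n^2 + 4n - 6

Write P(n) = an^3 + bn^2 + cn + d. Substituting each data point gives a linear system:
  64a + 16b + 4c + d = 138
  343a + 49b + 7c + d = 561
  1000a + 100b + 10c + d = 1434
  2197a + 169b + 13c + d = 2919
Solving the system yields a = 1, b = 4, c = 4, d = -6.
So P(n) = n³ + 4n² + 4n - 6.
Check: P(7) = 561. ✓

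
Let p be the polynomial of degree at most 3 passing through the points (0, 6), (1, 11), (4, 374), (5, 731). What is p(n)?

p(n) = 6n^3 - n^2 + 6

Write p(n) = an^3 + bn^2 + cn + d. Substituting each data point gives a linear system:
  d = 6
  a + b + c + d = 11
  64a + 16b + 4c + d = 374
  125a + 25b + 5c + d = 731
Solving the system yields a = 6, b = -1, c = 0, d = 6.
So p(n) = 6n³ - n² + 6.
Check: p(4) = 374. ✓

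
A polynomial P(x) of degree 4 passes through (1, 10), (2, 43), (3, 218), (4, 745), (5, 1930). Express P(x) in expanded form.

Using the Lagrange interpolation formula with nodes 1, 2, 3, 4, 5:
  L_0(x) = (x - 2)(x - 3)(x - 4)(x - 5) / 24
  L_1(x) = (x - 1)(x - 3)(x - 4)(x - 5) / -6
  L_2(x) = (x - 1)(x - 2)(x - 4)(x - 5) / 4
  L_3(x) = (x - 1)(x - 2)(x - 3)(x - 5) / -6
  L_4(x) = (x - 1)(x - 2)(x - 3)(x - 4) / 24
Then P(x) = 10·L_0(x) + 43·L_1(x) + 218·L_2(x) + 745·L_3(x) + 1930·L_4(x).
Expanding and collecting terms gives P(x) = 4x^4 - 5x^3 + x^2 + 5x + 5.
Check: P(4) = 745. ✓

P(x) = 4x^4 - 5x^3 + x^2 + 5x + 5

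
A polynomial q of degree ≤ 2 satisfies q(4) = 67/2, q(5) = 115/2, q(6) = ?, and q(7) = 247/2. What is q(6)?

The 3 known points determine the degree-2 polynomial uniquely.
Write q(u) = au^2 + bu + c. Substituting each data point gives a linear system:
  16a + 4b + c = 67/2
  25a + 5b + c = 115/2
  49a + 7b + c = 247/2
Solving the system yields a = 3, b = -3, c = -5/2.
So q(u) = 3u^2 - 3u - 5/2.
Then q(6) = 175/2.

175/2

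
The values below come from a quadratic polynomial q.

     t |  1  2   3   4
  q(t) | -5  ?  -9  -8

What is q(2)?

-8

On equispaced nodes a degree-2 polynomial has vanishing third forward difference, so
  - q(1) + 3·q(2) - 3·q(3) + q(4) = 0.
Substituting the known values and solving for q(2):
  3·q(2) = -24
  q(2) = -8.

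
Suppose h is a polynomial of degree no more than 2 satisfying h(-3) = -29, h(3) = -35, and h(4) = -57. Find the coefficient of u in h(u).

-1

Write h(u) = au^2 + bu + c. Substituting each data point gives a linear system:
  9a - 3b + c = -29
  9a + 3b + c = -35
  16a + 4b + c = -57
Solving the system yields a = -3, b = -1, c = -5.
So h(u) = -3u^2 - u - 5.
The coefficient of u is -1.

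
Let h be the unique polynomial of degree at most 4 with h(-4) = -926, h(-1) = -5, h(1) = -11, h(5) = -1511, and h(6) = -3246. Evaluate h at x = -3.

-303

Using the Lagrange interpolation formula with nodes -4, -1, 1, 5, 6:
  L_0(x) = (x + 1)(x - 1)(x - 5)(x - 6) / 1350
  L_1(x) = (x + 4)(x - 1)(x - 5)(x - 6) / -252
  L_2(x) = (x + 4)(x + 1)(x - 5)(x - 6) / 200
  L_3(x) = (x + 4)(x + 1)(x - 1)(x - 6) / -216
  L_4(x) = (x + 4)(x + 1)(x - 1)(x - 5) / 350
Then h(x) = -926·L_0(x) - 5·L_1(x) - 11·L_2(x) - 1511·L_3(x) - 3246·L_4(x).
Expanding and collecting terms gives h(x) = -3x^4 + 3x^3 + x^2 - 6x - 6.
Evaluating at x = -3: h(-3) = -303.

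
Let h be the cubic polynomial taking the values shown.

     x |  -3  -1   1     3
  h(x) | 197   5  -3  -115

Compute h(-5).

Write h(x) = ax^3 + bx^2 + cx + d. Substituting each data point gives a linear system:
  -27a + 9b - 3c + d = 197
  -a + b - c + d = 5
  a + b + c + d = -3
  27a + 9b + 3c + d = -115
Solving the system yields a = -6, b = 5, c = 2, d = -4.
So h(x) = -6x^3 + 5x^2 + 2x - 4.
Then h(-5) = 861.

861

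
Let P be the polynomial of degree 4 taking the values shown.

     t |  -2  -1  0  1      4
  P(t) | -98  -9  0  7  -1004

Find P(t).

Write P(t) = at^4 + bt^3 + ct^2 + dt + e. Substituting each data point gives a linear system:
  16a - 8b + 4c - 2d + e = -98
  a - b + c - d + e = -9
  e = 0
  a + b + c + d + e = 7
  256a + 64b + 16c + 4d + e = -1004
Solving the system yields a = -5, b = 3, c = 4, d = 5, e = 0.
So P(t) = -5t^4 + 3t^3 + 4t^2 + 5t.
Check: P(0) = 0. ✓

P(t) = -5t^4 + 3t^3 + 4t^2 + 5t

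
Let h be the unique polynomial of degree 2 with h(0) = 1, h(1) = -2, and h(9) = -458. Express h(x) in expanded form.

h(x) = -6x^2 + 3x + 1

Write h(x) = ax^2 + bx + c. Substituting each data point gives a linear system:
  c = 1
  a + b + c = -2
  81a + 9b + c = -458
Solving the system yields a = -6, b = 3, c = 1.
So h(x) = -6x^2 + 3x + 1.
Check: h(0) = 1. ✓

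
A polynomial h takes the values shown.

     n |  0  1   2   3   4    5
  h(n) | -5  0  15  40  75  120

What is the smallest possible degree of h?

2

Forward differences of the values at n = 0, 1, 2, 3, 4, 5:
  h  : -5  0  15  40  75  120
  Δ  : 5  15  25  35  45
  Δ^2: 10  10  10  10
  Δ^3: 0  0  0
  Δ^4: 0  0
  Δ^5: 0
The second differences are constant (10) and nonzero, while all higher differences vanish, so the minimal degree is 2.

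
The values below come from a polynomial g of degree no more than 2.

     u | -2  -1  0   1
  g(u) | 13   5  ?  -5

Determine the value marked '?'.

-1

On equispaced nodes a degree-2 polynomial has vanishing third forward difference, so
  - g(-2) + 3·g(-1) - 3·g(0) + g(1) = 0.
Substituting the known values and solving for g(0):
  -3·g(0) = 3
  g(0) = -1.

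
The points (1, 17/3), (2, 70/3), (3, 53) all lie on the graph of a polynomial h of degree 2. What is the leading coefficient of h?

6

Write h(t) = at^2 + bt + c. Substituting each data point gives a linear system:
  a + b + c = 17/3
  4a + 2b + c = 70/3
  9a + 3b + c = 53
Solving the system yields a = 6, b = -1/3, c = 0.
So h(t) = 6t² - (1/3)t.
The leading coefficient is 6.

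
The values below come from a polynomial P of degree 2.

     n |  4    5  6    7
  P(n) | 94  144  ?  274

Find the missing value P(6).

On equispaced nodes a degree-2 polynomial has vanishing third forward difference, so
  - P(4) + 3·P(5) - 3·P(6) + P(7) = 0.
Substituting the known values and solving for P(6):
  -3·P(6) = -612
  P(6) = 204.

204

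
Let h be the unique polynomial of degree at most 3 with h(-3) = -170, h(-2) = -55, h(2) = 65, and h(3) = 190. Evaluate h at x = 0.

Using the Lagrange interpolation formula with nodes -3, -2, 2, 3:
  L_0(x) = (x + 2)(x - 2)(x - 3) / -30
  L_1(x) = (x + 3)(x - 2)(x - 3) / 20
  L_2(x) = (x + 3)(x + 2)(x - 3) / -20
  L_3(x) = (x + 3)(x + 2)(x - 2) / 30
Then h(x) = -170·L_0(x) - 55·L_1(x) + 65·L_2(x) + 190·L_3(x).
Expanding and collecting terms gives h(x) = 6x³ + x² + 6x + 1.
Evaluating at x = 0: h(0) = 1.

1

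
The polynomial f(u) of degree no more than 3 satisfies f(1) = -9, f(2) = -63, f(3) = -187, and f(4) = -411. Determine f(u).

Write f(u) = au^3 + bu^2 + cu + d. Substituting each data point gives a linear system:
  a + b + c + d = -9
  8a + 4b + 2c + d = -63
  27a + 9b + 3c + d = -187
  64a + 16b + 4c + d = -411
Solving the system yields a = -5, b = -5, c = -4, d = 5.
So f(u) = -5u^3 - 5u^2 - 4u + 5.
Check: f(2) = -63. ✓

f(u) = -5u^3 - 5u^2 - 4u + 5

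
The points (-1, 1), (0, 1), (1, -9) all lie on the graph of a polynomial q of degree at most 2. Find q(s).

q(s) = -5s^2 - 5s + 1

Write q(s) = as^2 + bs + c. Substituting each data point gives a linear system:
  a - b + c = 1
  c = 1
  a + b + c = -9
Solving the system yields a = -5, b = -5, c = 1.
So q(s) = -5s² - 5s + 1.
Check: q(0) = 1. ✓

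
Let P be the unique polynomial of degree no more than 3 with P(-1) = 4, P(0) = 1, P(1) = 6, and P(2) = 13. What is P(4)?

9

Write P(n) = an^3 + bn^2 + cn + d. Substituting each data point gives a linear system:
  -a + b - c + d = 4
  d = 1
  a + b + c + d = 6
  8a + 4b + 2c + d = 13
Solving the system yields a = -1, b = 4, c = 2, d = 1.
So P(n) = -n^3 + 4n^2 + 2n + 1.
Then P(4) = 9.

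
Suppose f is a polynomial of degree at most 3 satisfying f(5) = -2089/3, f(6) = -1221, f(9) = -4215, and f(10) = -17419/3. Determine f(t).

f(t) = -6t^3 + (5/3)t^2 + 3t - 3

Write f(t) = at^3 + bt^2 + ct + d. Substituting each data point gives a linear system:
  125a + 25b + 5c + d = -2089/3
  216a + 36b + 6c + d = -1221
  729a + 81b + 9c + d = -4215
  1000a + 100b + 10c + d = -17419/3
Solving the system yields a = -6, b = 5/3, c = 3, d = -3.
So f(t) = -6t^3 + (5/3)t^2 + 3t - 3.
Check: f(5) = -2089/3. ✓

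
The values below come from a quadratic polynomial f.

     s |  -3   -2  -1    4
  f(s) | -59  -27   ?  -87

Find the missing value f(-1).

-7

The 3 known points determine the degree-2 polynomial uniquely.
Write f(s) = as^2 + bs + c. Substituting each data point gives a linear system:
  9a - 3b + c = -59
  4a - 2b + c = -27
  16a + 4b + c = -87
Solving the system yields a = -6, b = 2, c = 1.
So f(s) = -6s^2 + 2s + 1.
Then f(-1) = -7.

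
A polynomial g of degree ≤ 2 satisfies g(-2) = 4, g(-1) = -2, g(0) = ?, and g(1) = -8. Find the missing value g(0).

-6

The 3 known points determine the degree-2 polynomial uniquely.
Write g(s) = as^2 + bs + c. Substituting each data point gives a linear system:
  4a - 2b + c = 4
  a - b + c = -2
  a + b + c = -8
Solving the system yields a = 1, b = -3, c = -6.
So g(s) = s^2 - 3s - 6.
Then g(0) = -6.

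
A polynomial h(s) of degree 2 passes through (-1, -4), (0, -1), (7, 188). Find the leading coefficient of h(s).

3

Write h(s) = as^2 + bs + c. Substituting each data point gives a linear system:
  a - b + c = -4
  c = -1
  49a + 7b + c = 188
Solving the system yields a = 3, b = 6, c = -1.
So h(s) = 3s² + 6s - 1.
The leading coefficient is 3.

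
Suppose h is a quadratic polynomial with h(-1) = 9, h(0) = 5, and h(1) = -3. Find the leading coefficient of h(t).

Write h(t) = at^2 + bt + c. Substituting each data point gives a linear system:
  a - b + c = 9
  c = 5
  a + b + c = -3
Solving the system yields a = -2, b = -6, c = 5.
So h(t) = -2t² - 6t + 5.
The leading coefficient is -2.

-2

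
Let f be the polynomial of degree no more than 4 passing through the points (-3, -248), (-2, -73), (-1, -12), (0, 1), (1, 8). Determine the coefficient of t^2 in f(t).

-2

Write f(t) = at^4 + bt^3 + ct^2 + dt + e. Substituting each data point gives a linear system:
  81a - 27b + 9c - 3d + e = -248
  16a - 8b + 4c - 2d + e = -73
  a - b + c - d + e = -12
  e = 1
  a + b + c + d + e = 8
Solving the system yields a = -1, b = 5, c = -2, d = 5, e = 1.
So f(t) = -t^4 + 5t^3 - 2t^2 + 5t + 1.
The coefficient of t^2 is -2.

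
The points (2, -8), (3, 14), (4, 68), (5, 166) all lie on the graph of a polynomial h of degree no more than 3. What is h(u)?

Write h(u) = au^3 + bu^2 + cu + d. Substituting each data point gives a linear system:
  8a + 4b + 2c + d = -8
  27a + 9b + 3c + d = 14
  64a + 16b + 4c + d = 68
  125a + 25b + 5c + d = 166
Solving the system yields a = 2, b = -2, c = -6, d = -4.
So h(u) = 2u^3 - 2u^2 - 6u - 4.
Check: h(2) = -8. ✓

h(u) = 2u^3 - 2u^2 - 6u - 4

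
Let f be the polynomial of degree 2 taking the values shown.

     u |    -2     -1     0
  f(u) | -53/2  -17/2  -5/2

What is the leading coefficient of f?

Write f(u) = au^2 + bu + c. Substituting each data point gives a linear system:
  4a - 2b + c = -53/2
  a - b + c = -17/2
  c = -5/2
Solving the system yields a = -6, b = 0, c = -5/2.
So f(u) = -6u^2 - 5/2.
The leading coefficient is -6.

-6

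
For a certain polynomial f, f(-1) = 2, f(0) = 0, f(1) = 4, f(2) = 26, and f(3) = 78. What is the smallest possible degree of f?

3

Forward differences of the values at x = -1, 0, 1, 2, 3:
  f  : 2  0  4  26  78
  Δ  : -2  4  22  52
  Δ^2: 6  18  30
  Δ^3: 12  12
  Δ^4: 0
The third differences are constant (12) and nonzero, while all higher differences vanish, so the minimal degree is 3.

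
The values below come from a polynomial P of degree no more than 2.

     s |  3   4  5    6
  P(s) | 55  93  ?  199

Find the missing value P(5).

The 3 known points determine the degree-2 polynomial uniquely.
Write P(s) = as^2 + bs + c. Substituting each data point gives a linear system:
  9a + 3b + c = 55
  16a + 4b + c = 93
  36a + 6b + c = 199
Solving the system yields a = 5, b = 3, c = 1.
So P(s) = 5s^2 + 3s + 1.
Then P(5) = 141.

141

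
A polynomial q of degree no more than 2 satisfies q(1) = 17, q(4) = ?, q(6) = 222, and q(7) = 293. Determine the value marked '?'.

110

The 3 known points determine the degree-2 polynomial uniquely.
Write q(t) = at^2 + bt + c. Substituting each data point gives a linear system:
  a + b + c = 17
  36a + 6b + c = 222
  49a + 7b + c = 293
Solving the system yields a = 5, b = 6, c = 6.
So q(t) = 5t² + 6t + 6.
Then q(4) = 110.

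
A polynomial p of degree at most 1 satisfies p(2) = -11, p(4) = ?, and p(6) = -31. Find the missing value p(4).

-21

The 2 known points determine the degree-1 polynomial uniquely.
Write p(t) = at + b. Substituting each data point gives a linear system:
  2a + b = -11
  6a + b = -31
Solving the system yields a = -5, b = -1.
So p(t) = -5t - 1.
Then p(4) = -21.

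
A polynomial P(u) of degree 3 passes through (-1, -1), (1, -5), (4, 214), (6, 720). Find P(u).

Write P(u) = au^3 + bu^2 + cu + d. Substituting each data point gives a linear system:
  -a + b - c + d = -1
  a + b + c + d = -5
  64a + 16b + 4c + d = 214
  216a + 36b + 6c + d = 720
Solving the system yields a = 3, b = 3, c = -5, d = -6.
So P(u) = 3u³ + 3u² - 5u - 6.
Check: P(-1) = -1. ✓

P(u) = 3u^3 + 3u^2 - 5u - 6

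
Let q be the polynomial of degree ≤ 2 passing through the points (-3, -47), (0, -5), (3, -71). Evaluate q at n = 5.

Write q(n) = an^2 + bn + c. Substituting each data point gives a linear system:
  9a - 3b + c = -47
  c = -5
  9a + 3b + c = -71
Solving the system yields a = -6, b = -4, c = -5.
So q(n) = -6n² - 4n - 5.
Then q(5) = -175.

-175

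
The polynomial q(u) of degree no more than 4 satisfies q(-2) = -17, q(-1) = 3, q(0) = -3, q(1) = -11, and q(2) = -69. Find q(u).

Write q(u) = au^4 + bu^3 + cu^2 + du + e. Substituting each data point gives a linear system:
  16a - 8b + 4c - 2d + e = -17
  a - b + c - d + e = 3
  e = -3
  a + b + c + d + e = -11
  16a + 8b + 4c + 2d + e = -69
Solving the system yields a = -3, b = -2, c = 2, d = -5, e = -3.
So q(u) = -3u⁴ - 2u³ + 2u² - 5u - 3.
Check: q(-1) = 3. ✓

q(u) = -3u^4 - 2u^3 + 2u^2 - 5u - 3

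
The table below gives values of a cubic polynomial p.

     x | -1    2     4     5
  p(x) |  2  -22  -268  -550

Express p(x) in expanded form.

p(x) = -5x^3 + 2x^2 + 5x

Using the Lagrange interpolation formula with nodes -1, 2, 4, 5:
  L_0(x) = (x - 2)(x - 4)(x - 5) / -90
  L_1(x) = (x + 1)(x - 4)(x - 5) / 18
  L_2(x) = (x + 1)(x - 2)(x - 5) / -10
  L_3(x) = (x + 1)(x - 2)(x - 4) / 18
Then p(x) = 2·L_0(x) - 22·L_1(x) - 268·L_2(x) - 550·L_3(x).
Expanding and collecting terms gives p(x) = -5x^3 + 2x^2 + 5x.
Check: p(2) = -22. ✓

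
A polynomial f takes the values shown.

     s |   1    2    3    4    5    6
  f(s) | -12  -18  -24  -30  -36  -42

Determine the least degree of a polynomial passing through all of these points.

1

Forward differences of the values at s = 1, 2, 3, 4, 5, 6:
  f  : -12  -18  -24  -30  -36  -42
  Δ  : -6  -6  -6  -6  -6
  Δ^2: 0  0  0  0
  Δ^3: 0  0  0
  Δ^4: 0  0
  Δ^5: 0
The first differences are constant (-6) and nonzero, while all higher differences vanish, so the minimal degree is 1.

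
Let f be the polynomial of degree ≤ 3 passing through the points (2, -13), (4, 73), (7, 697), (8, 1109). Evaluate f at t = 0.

-3

Write f(t) = at^3 + bt^2 + ct + d. Substituting each data point gives a linear system:
  8a + 4b + 2c + d = -13
  64a + 16b + 4c + d = 73
  343a + 49b + 7c + d = 697
  512a + 64b + 8c + d = 1109
Solving the system yields a = 3, b = -6, c = -5, d = -3.
So f(t) = 3t³ - 6t² - 5t - 3.
Then f(0) = -3.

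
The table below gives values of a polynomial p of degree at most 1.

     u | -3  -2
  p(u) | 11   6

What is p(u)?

Using the Lagrange interpolation formula with nodes -3, -2:
  L_0(u) = (u + 2) / -1
  L_1(u) = (u + 3) / 1
Then p(u) = 11·L_0(u) + 6·L_1(u).
Expanding and collecting terms gives p(u) = -5u - 4.
Check: p(-3) = 11. ✓

p(u) = -5u - 4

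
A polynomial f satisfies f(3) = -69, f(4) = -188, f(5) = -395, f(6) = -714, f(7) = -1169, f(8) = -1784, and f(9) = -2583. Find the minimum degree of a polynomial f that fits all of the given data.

Forward differences of the values at n = 3, 4, 5, 6, 7, 8, 9:
  f  : -69  -188  -395  -714  -1169  -1784  -2583
  Δ  : -119  -207  -319  -455  -615  -799
  Δ^2: -88  -112  -136  -160  -184
  Δ^3: -24  -24  -24  -24
  Δ^4: 0  0  0
  Δ^5: 0  0
  Δ^6: 0
The third differences are constant (-24) and nonzero, while all higher differences vanish, so the minimal degree is 3.

3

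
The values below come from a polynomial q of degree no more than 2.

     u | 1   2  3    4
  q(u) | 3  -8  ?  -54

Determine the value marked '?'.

On equispaced nodes a degree-2 polynomial has vanishing third forward difference, so
  - q(1) + 3·q(2) - 3·q(3) + q(4) = 0.
Substituting the known values and solving for q(3):
  -3·q(3) = 81
  q(3) = -27.

-27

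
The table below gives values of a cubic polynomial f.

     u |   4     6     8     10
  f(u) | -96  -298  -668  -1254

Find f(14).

-3266

Forward differences of the values at u = 4, 6, 8, 10:
  f  : -96  -298  -668  -1254
  Δ  : -202  -370  -586
  Δ^2: -168  -216
  Δ^3: -48
The third differences are constant, confirming degree 3.
Interpolating (Newton forward form) and evaluating at u = 14 gives f(14) = -3266.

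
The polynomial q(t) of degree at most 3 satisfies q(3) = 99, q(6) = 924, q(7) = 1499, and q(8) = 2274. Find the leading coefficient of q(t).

Write q(t) = at^3 + bt^2 + ct + d. Substituting each data point gives a linear system:
  27a + 9b + 3c + d = 99
  216a + 36b + 6c + d = 924
  343a + 49b + 7c + d = 1499
  512a + 64b + 8c + d = 2274
Solving the system yields a = 5, b = -5, c = 5, d = -6.
So q(t) = 5t³ - 5t² + 5t - 6.
The leading coefficient is 5.

5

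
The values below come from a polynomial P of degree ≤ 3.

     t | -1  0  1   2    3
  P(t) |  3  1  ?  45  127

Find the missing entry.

9

The 4 known points determine the degree-3 polynomial uniquely.
Write P(t) = at^3 + bt^2 + ct + d. Substituting each data point gives a linear system:
  -a + b - c + d = 3
  d = 1
  8a + 4b + 2c + d = 45
  27a + 9b + 3c + d = 127
Solving the system yields a = 3, b = 5, c = 0, d = 1.
So P(t) = 3t^3 + 5t^2 + 1.
Then P(1) = 9.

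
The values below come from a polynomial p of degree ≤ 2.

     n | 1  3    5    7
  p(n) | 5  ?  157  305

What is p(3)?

On equispaced nodes a degree-2 polynomial has vanishing third forward difference, so
  - p(1) + 3·p(3) - 3·p(5) + p(7) = 0.
Substituting the known values and solving for p(3):
  3·p(3) = 171
  p(3) = 57.

57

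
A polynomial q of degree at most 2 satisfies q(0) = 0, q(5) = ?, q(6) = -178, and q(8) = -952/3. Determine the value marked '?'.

-370/3

The 3 known points determine the degree-2 polynomial uniquely.
Write q(n) = an^2 + bn + c. Substituting each data point gives a linear system:
  c = 0
  36a + 6b + c = -178
  64a + 8b + c = -952/3
Solving the system yields a = -5, b = 1/3, c = 0.
So q(n) = -5n^2 + (1/3)n.
Then q(5) = -370/3.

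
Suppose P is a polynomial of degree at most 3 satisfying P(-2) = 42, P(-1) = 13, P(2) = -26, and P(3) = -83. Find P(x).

Using the Lagrange interpolation formula with nodes -2, -1, 2, 3:
  L_0(x) = (x + 1)(x - 2)(x - 3) / -20
  L_1(x) = (x + 2)(x - 2)(x - 3) / 12
  L_2(x) = (x + 2)(x + 1)(x - 3) / -12
  L_3(x) = (x + 2)(x + 1)(x - 2) / 20
Then P(x) = 42·L_0(x) + 13·L_1(x) - 26·L_2(x) - 83·L_3(x).
Expanding and collecting terms gives P(x) = -3x³ + x² - 5x + 4.
Check: P(-2) = 42. ✓

P(x) = -3x^3 + x^2 - 5x + 4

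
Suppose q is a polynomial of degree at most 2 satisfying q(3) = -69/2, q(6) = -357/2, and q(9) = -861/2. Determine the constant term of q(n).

3/2

Write q(n) = an^2 + bn + c. Substituting each data point gives a linear system:
  9a + 3b + c = -69/2
  36a + 6b + c = -357/2
  81a + 9b + c = -861/2
Solving the system yields a = -6, b = 6, c = 3/2.
So q(n) = -6n² + 6n + 3/2.
The constant term is 3/2.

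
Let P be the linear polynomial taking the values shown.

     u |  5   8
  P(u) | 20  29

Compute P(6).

Write P(u) = au + b. Substituting each data point gives a linear system:
  5a + b = 20
  8a + b = 29
Solving the system yields a = 3, b = 5.
So P(u) = 3u + 5.
Then P(6) = 23.

23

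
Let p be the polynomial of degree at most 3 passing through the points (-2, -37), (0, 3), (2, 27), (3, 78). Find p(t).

Write p(t) = at^3 + bt^2 + ct + d. Substituting each data point gives a linear system:
  -8a + 4b - 2c + d = -37
  d = 3
  8a + 4b + 2c + d = 27
  27a + 9b + 3c + d = 78
Solving the system yields a = 3, b = -2, c = 4, d = 3.
So p(t) = 3t^3 - 2t^2 + 4t + 3.
Check: p(2) = 27. ✓

p(t) = 3t^3 - 2t^2 + 4t + 3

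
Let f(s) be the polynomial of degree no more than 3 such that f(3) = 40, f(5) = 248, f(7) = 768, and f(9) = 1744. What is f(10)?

2448

Write f(s) = as^3 + bs^2 + cs + d. Substituting each data point gives a linear system:
  27a + 9b + 3c + d = 40
  125a + 25b + 5c + d = 248
  343a + 49b + 7c + d = 768
  729a + 81b + 9c + d = 1744
Solving the system yields a = 3, b = -6, c = 5, d = -2.
So f(s) = 3s³ - 6s² + 5s - 2.
Then f(10) = 2448.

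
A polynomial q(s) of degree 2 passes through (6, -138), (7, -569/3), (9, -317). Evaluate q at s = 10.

Using the Lagrange interpolation formula with nodes 6, 7, 9:
  L_0(s) = (s - 7)(s - 9) / 3
  L_1(s) = (s - 6)(s - 9) / -2
  L_2(s) = (s - 6)(s - 7) / 6
Then q(s) = -138·L_0(s) - 569/3·L_1(s) - 317·L_2(s).
Expanding and collecting terms gives q(s) = -4s^2 + (1/3)s + 4.
Evaluating at s = 10: q(10) = -1178/3.

-1178/3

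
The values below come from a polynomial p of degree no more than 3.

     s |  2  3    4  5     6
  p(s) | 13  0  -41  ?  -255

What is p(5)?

On equispaced nodes a degree-3 polynomial has vanishing fourth forward difference, so
  p(2) - 4·p(3) + 6·p(4) - 4·p(5) + p(6) = 0.
Substituting the known values and solving for p(5):
  -4·p(5) = 488
  p(5) = -122.

-122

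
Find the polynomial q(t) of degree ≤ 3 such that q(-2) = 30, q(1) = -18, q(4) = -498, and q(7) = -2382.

q(t) = -6t^3 - 6t^2 - 4t - 2

Write q(t) = at^3 + bt^2 + ct + d. Substituting each data point gives a linear system:
  -8a + 4b - 2c + d = 30
  a + b + c + d = -18
  64a + 16b + 4c + d = -498
  343a + 49b + 7c + d = -2382
Solving the system yields a = -6, b = -6, c = -4, d = -2.
So q(t) = -6t³ - 6t² - 4t - 2.
Check: q(4) = -498. ✓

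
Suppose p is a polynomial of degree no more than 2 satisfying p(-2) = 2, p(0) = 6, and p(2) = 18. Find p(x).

Using the Lagrange interpolation formula with nodes -2, 0, 2:
  L_0(x) = x(x - 2) / 8
  L_1(x) = (x + 2)(x - 2) / -4
  L_2(x) = (x + 2)x / 8
Then p(x) = 2·L_0(x) + 6·L_1(x) + 18·L_2(x).
Expanding and collecting terms gives p(x) = x^2 + 4x + 6.
Check: p(-2) = 2. ✓

p(x) = x^2 + 4x + 6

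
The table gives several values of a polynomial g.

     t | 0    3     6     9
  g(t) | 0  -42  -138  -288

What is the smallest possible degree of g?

2

Forward differences of the values at t = 0, 3, 6, 9:
  g  : 0  -42  -138  -288
  Δ  : -42  -96  -150
  Δ^2: -54  -54
  Δ^3: 0
The second differences are constant (-54) and nonzero, while all higher differences vanish, so the minimal degree is 2.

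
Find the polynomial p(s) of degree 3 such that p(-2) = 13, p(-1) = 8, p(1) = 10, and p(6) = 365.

p(s) = s^3 + 4s^2 + 5

Using the Lagrange interpolation formula with nodes -2, -1, 1, 6:
  L_0(s) = (s + 1)(s - 1)(s - 6) / -24
  L_1(s) = (s + 2)(s - 1)(s - 6) / 14
  L_2(s) = (s + 2)(s + 1)(s - 6) / -30
  L_3(s) = (s + 2)(s + 1)(s - 1) / 280
Then p(s) = 13·L_0(s) + 8·L_1(s) + 10·L_2(s) + 365·L_3(s).
Expanding and collecting terms gives p(s) = s^3 + 4s^2 + 5.
Check: p(-1) = 8. ✓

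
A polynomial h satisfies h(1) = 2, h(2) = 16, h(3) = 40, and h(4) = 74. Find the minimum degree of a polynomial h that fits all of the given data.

Forward differences of the values at n = 1, 2, 3, 4:
  h  : 2  16  40  74
  Δ  : 14  24  34
  Δ^2: 10  10
  Δ^3: 0
The second differences are constant (10) and nonzero, while all higher differences vanish, so the minimal degree is 2.

2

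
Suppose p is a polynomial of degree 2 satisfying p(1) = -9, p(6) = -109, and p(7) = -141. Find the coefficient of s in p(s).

-6

Write p(s) = as^2 + bs + c. Substituting each data point gives a linear system:
  a + b + c = -9
  36a + 6b + c = -109
  49a + 7b + c = -141
Solving the system yields a = -2, b = -6, c = -1.
So p(s) = -2s² - 6s - 1.
The coefficient of s is -6.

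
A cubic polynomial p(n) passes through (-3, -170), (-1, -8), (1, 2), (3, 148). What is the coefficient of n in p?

Write p(n) = an^3 + bn^2 + cn + d. Substituting each data point gives a linear system:
  -27a + 9b - 3c + d = -170
  -a + b - c + d = -8
  a + b + c + d = 2
  27a + 9b + 3c + d = 148
Solving the system yields a = 6, b = -1, c = -1, d = -2.
So p(n) = 6n³ - n² - n - 2.
The coefficient of n is -1.

-1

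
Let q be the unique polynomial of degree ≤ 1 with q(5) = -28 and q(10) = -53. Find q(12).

-63

Write q(x) = ax + b. Substituting each data point gives a linear system:
  5a + b = -28
  10a + b = -53
Solving the system yields a = -5, b = -3.
So q(x) = -5x - 3.
Then q(12) = -63.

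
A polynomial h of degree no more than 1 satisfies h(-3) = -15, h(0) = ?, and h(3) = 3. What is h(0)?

On equispaced nodes a degree-1 polynomial has vanishing second forward difference, so
  h(-3) - 2·h(0) + h(3) = 0.
Substituting the known values and solving for h(0):
  -2·h(0) = 12
  h(0) = -6.

-6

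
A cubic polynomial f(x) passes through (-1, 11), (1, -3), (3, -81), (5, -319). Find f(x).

Write f(x) = ax^3 + bx^2 + cx + d. Substituting each data point gives a linear system:
  -a + b - c + d = 11
  a + b + c + d = -3
  27a + 9b + 3c + d = -81
  125a + 25b + 5c + d = -319
Solving the system yields a = -2, b = -2, c = -5, d = 6.
So f(x) = -2x^3 - 2x^2 - 5x + 6.
Check: f(1) = -3. ✓

f(x) = -2x^3 - 2x^2 - 5x + 6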